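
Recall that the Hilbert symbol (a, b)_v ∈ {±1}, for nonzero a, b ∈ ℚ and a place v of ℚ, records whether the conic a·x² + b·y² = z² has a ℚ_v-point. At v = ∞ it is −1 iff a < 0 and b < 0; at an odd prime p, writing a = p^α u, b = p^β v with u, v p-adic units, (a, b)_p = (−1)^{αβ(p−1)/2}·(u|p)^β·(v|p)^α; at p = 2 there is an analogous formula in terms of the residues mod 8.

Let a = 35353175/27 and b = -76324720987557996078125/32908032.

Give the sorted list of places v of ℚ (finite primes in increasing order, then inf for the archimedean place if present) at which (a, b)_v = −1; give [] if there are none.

(a, b) ≡ (35061, -1023) mod (ℚ^×)²; places V = {2, 3, 5, 7, 11, 13, 19, 23, 29, 31, ∞}.
(a,b)_3: α=-3, u≡2; β=-5, v≡1 (mod 3); (2|3)=-1, (1|3)=+1; sign (−1)^1·-1^-5·+1^-3 = +1.
(a,b)_∞: sgn(35061)=+, sgn(-1023)=−, so +1.
(a,b)_2: α=0, β=-8; u≡5, v≡1 (mod 8); ε(u)ε(v)=0·0, αω(v)=0·0, βω(u)=-8·1; sum ≡ 0  ⇒  +1.
(a,b)_5: α=2, u≡1; β=6, v≡3 (mod 5); (1|5)=+1, (3|5)=-1; sign (−1)^0·+1^6·-1^2 = +1.
(a,b)_19: α=0, u≡1; β=2, v≡12 (mod 19); (1|19)=+1, (12|19)=-1; sign (−1)^0·+1^2·-1^0 = +1.
(a,b)_13: α=1, u≡5; β=2, v≡4 (mod 13); (5|13)=-1, (4|13)=+1; sign (−1)^0·-1^2·+1^1 = +1.
(a,b)_23: α=0, u≡9; β=-2, v≡4 (mod 23); (9|23)=+1, (4|23)=+1; sign (−1)^0·+1^-2·+1^0 = +1.
(a,b)_11: α=2, u≡3; β=3, v≡6 (mod 11); (3|11)=+1, (6|11)=-1; sign (−1)^0·+1^3·-1^2 = +1.
(a,b)_7: α=0, u≡3; β=4, v≡6 (mod 7); (3|7)=-1, (6|7)=-1; sign (−1)^0·-1^4·-1^0 = +1.
(a,b)_31: α=1, u≡24; β=3, v≡11 (mod 31); (24|31)=-1, (11|31)=-1; sign (−1)^1·-1^3·-1^1 = -1.
(a,b)_29: α=1, u≡28; β=2, v≡2 (mod 29); (28|29)=+1, (2|29)=-1; sign (−1)^0·+1^2·-1^1 = -1.
Ram(35061, -1023) = {29, 31}; no ℚ_29-point on the conic.

[29, 31]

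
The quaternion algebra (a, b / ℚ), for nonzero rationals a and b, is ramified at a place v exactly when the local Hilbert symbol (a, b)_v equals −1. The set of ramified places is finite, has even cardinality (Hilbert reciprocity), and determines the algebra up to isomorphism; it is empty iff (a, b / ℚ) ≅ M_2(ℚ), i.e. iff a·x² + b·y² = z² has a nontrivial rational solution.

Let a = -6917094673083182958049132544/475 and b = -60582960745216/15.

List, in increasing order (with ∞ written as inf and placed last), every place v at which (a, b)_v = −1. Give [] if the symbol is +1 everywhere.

Mod squares: a ≡ -494, b ≡ -51765. Check v ∈ {∞, 2, 3, 5, 7, 13, 17, 19, 29}.
v=5: a=5^-2·(≡4), b=5^-1·(≡3) mod 5; (4|5)=+1, (3|5)=-1; (−1)^{-2·-1·2}·(+1)^-1·(-1)^-2 = +1.
v=29: a=29^2·(≡24), b=29^1·(≡24) mod 29; (24|29)=+1, (24|29)=+1; (−1)^{2·1·14}·(+1)^1·(+1)^2 = +1.
v=2: v_2(a)=15, v_2(b)=8; units ≡ 1, 3 (mod 8); ε·ε+αω+βω = 0·1+15·1+8·0 ≡ 1  ⇒  (a,b)_2 = -1.
v=13: a=13^7·(≡10), b=13^4·(≡4) mod 13; (10|13)=+1, (4|13)=+1; (−1)^{7·4·6}·(+1)^4·(+1)^7 = +1.
v=7: a=7^12·(≡5), b=7^5·(≡2) mod 7; (5|7)=-1, (2|7)=+1; (−1)^{12·5·3}·(-1)^5·(+1)^12 = -1.
v=3: a=3^0·(≡1), b=3^-1·(≡1) mod 3; (1|3)=+1, (1|3)=+1; (−1)^{0·-1·1}·(+1)^-1·(+1)^0 = +1.
v=19: a=19^-1·(≡18), b=19^0·(≡15) mod 19; (18|19)=-1, (15|19)=-1; (−1)^{-1·0·9}·(-1)^0·(-1)^-1 = -1.
v=17: a=17^2·(≡4), b=17^1·(≡15) mod 17; (4|17)=+1, (15|17)=+1; (−1)^{2·1·8}·(+1)^1·(+1)^2 = +1.
v=∞: -494 < 0 and -51765 < 0  ⇒  (a,b)_∞ = -1.
|Ram(-494, -51765)| = 4, even; anisotropic at {2, 7, 19, ∞}.

[2, 7, 19, inf]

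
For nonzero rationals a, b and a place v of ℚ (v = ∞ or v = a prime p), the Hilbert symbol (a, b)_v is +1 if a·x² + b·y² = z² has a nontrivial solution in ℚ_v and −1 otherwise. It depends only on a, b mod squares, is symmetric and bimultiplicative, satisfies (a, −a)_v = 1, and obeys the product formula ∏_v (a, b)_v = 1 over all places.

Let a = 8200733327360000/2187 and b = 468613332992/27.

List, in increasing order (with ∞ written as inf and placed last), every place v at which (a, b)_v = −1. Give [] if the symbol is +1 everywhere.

[3, 17]

Mod squares: a ≡ 766122, b ≡ 109446. Check v ∈ {∞, 2, 3, 5, 7, 17, 29, 37}.
v=7: a=7^3·(≡4), b=7^2·(≡2) mod 7; (4|7)=+1, (2|7)=+1; (−1)^{3·2·3}·(+1)^2·(+1)^3 = +1.
v=29: a=29^1·(≡5), b=29^1·(≡20) mod 29; (5|29)=+1, (20|29)=+1; (−1)^{1·1·14}·(+1)^1·(+1)^1 = +1.
v=2: v_2(a)=21, v_2(b)=19; units ≡ 5, 3 (mod 8); ε·ε+αω+βω = 0·1+21·1+19·1 ≡ 0  ⇒  (a,b)_2 = +1.
v=37: a=37^1·(≡35), b=37^1·(≡14) mod 37; (35|37)=-1, (14|37)=-1; (−1)^{1·1·18}·(-1)^1·(-1)^1 = +1.
v=17: a=17^1·(≡9), b=17^1·(≡7) mod 17; (9|17)=+1, (7|17)=-1; (−1)^{1·1·8}·(+1)^1·(-1)^1 = -1.
v=3: a=3^-7·(≡2), b=3^-3·(≡2) mod 3; (2|3)=-1, (2|3)=-1; (−1)^{-7·-3·1}·(-1)^-3·(-1)^-7 = -1.
v=5: a=5^4·(≡3), b=5^0·(≡1) mod 5; (3|5)=-1, (1|5)=+1; (−1)^{4·0·2}·(-1)^0·(+1)^4 = +1.
v=∞: 766122 > 0 and 109446 > 0  ⇒  (a,b)_∞ = +1.
(766122, 109446 / ℚ) ramifies at {3, 17}: a division algebra.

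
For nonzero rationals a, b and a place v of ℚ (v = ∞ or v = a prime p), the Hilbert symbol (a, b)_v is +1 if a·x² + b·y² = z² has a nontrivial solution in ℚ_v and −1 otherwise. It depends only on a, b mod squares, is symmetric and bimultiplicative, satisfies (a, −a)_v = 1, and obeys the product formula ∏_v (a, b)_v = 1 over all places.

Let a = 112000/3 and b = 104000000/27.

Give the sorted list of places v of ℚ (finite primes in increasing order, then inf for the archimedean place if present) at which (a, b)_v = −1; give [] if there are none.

Mod squares: a ≡ 210, b ≡ 78. Check v ∈ {∞, 2, 3, 5, 7, 13}.
v=13: a=13^0·(≡6), b=13^1·(≡8) mod 13; (6|13)=-1, (8|13)=-1; (−1)^{0·1·6}·(-1)^1·(-1)^0 = -1.
v=7: a=7^1·(≡4), b=7^0·(≡1) mod 7; (4|7)=+1, (1|7)=+1; (−1)^{1·0·3}·(+1)^0·(+1)^1 = +1.
v=5: a=5^3·(≡2), b=5^6·(≡3) mod 5; (2|5)=-1, (3|5)=-1; (−1)^{3·6·2}·(-1)^6·(-1)^3 = -1.
v=2: v_2(a)=7, v_2(b)=9; units ≡ 1, 7 (mod 8); ε·ε+αω+βω = 0·1+7·0+9·0 ≡ 0  ⇒  (a,b)_2 = +1.
v=3: a=3^-1·(≡1), b=3^-3·(≡2) mod 3; (1|3)=+1, (2|3)=-1; (−1)^{-1·-3·1}·(+1)^-3·(-1)^-1 = +1.
v=∞: 210 > 0 and 78 > 0  ⇒  (a,b)_∞ = +1.
|Ram(210, 78)| = 2, even; anisotropic at {5, 13}.

[5, 13]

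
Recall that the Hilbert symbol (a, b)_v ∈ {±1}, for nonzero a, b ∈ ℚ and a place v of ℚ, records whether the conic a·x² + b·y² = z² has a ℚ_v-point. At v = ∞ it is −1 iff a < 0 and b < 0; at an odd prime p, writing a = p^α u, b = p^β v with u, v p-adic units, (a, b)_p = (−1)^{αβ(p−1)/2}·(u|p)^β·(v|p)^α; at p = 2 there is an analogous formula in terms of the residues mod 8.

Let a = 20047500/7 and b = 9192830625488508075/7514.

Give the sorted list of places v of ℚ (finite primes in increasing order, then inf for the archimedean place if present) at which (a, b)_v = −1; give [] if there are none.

Mod squares: a ≡ 77, b ≡ 78. Check v ∈ {∞, 2, 3, 5, 7, 11, 13, 17}.
v=7: a=7^-1·(≡4), b=7^4·(≡4) mod 7; (4|7)=+1, (4|7)=+1; (−1)^{-1·4·3}·(+1)^4·(+1)^-1 = +1.
v=11: a=11^1·(≡6), b=11^4·(≡5) mod 11; (6|11)=-1, (5|11)=+1; (−1)^{1·4·5}·(-1)^4·(+1)^1 = +1.
v=2: v_2(a)=2, v_2(b)=-1; units ≡ 5, 7 (mod 8); ε·ε+αω+βω = 0·1+2·0+-1·1 ≡ 1  ⇒  (a,b)_2 = -1.
v=5: a=5^4·(≡3), b=5^2·(≡2) mod 5; (3|5)=-1, (2|5)=-1; (−1)^{4·2·2}·(-1)^2·(-1)^4 = +1.
v=∞: 77 > 0 and 78 > 0  ⇒  (a,b)_∞ = +1.
v=13: a=13^0·(≡10), b=13^-1·(≡2) mod 13; (10|13)=+1, (2|13)=-1; (−1)^{0·-1·6}·(+1)^-1·(-1)^0 = +1.
v=3: a=3^6·(≡2), b=3^21·(≡2) mod 3; (2|3)=-1, (2|3)=-1; (−1)^{6·21·1}·(-1)^21·(-1)^6 = -1.
v=17: a=17^0·(≡9), b=17^-2·(≡5) mod 17; (9|17)=+1, (5|17)=-1; (−1)^{0·-2·8}·(+1)^-2·(-1)^0 = +1.
(77, 78 / ℚ) ramifies at {2, 3}: a division algebra.

[2, 3]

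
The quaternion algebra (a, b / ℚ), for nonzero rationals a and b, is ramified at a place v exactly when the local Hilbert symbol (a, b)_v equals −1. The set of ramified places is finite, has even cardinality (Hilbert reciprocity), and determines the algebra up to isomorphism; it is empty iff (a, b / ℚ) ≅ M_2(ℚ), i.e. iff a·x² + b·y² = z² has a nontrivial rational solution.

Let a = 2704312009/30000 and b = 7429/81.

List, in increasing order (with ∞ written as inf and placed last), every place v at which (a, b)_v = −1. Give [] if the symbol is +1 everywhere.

(a, b) ≡ (3, 7429) mod (ℚ^×)²; places V = {2, 3, 5, 7, 17, 19, 23, ∞}.
(a,b)_19: α=2, u≡18; β=1, v≡6 (mod 19); (18|19)=-1, (6|19)=+1; sign (−1)^0·-1^1·+1^2 = -1.
(a,b)_17: α=2, u≡10; β=1, v≡14 (mod 17); (10|17)=-1, (14|17)=-1; sign (−1)^0·-1^1·-1^2 = -1.
(a,b)_∞: sgn(3)=+, sgn(7429)=+, so +1.
(a,b)_2: α=-4, β=0; u≡3, v≡5 (mod 8); ε(u)ε(v)=1·0, αω(v)=-4·1, βω(u)=0·1; sum ≡ 0  ⇒  +1.
(a,b)_7: α=2, u≡5; β=0, v≡4 (mod 7); (5|7)=-1, (4|7)=+1; sign (−1)^0·-1^0·+1^2 = +1.
(a,b)_3: α=-1, u≡1; β=-4, v≡1 (mod 3); (1|3)=+1, (1|3)=+1; sign (−1)^0·+1^-4·+1^-1 = +1.
(a,b)_23: α=2, u≡9; β=1, v≡2 (mod 23); (9|23)=+1, (2|23)=+1; sign (−1)^0·+1^1·+1^2 = +1.
(a,b)_5: α=-4, u≡3; β=0, v≡4 (mod 5); (3|5)=-1, (4|5)=+1; sign (−1)^0·-1^0·+1^-4 = +1.
(3, 7429 / ℚ) ramifies at {17, 19}: a division algebra.

[17, 19]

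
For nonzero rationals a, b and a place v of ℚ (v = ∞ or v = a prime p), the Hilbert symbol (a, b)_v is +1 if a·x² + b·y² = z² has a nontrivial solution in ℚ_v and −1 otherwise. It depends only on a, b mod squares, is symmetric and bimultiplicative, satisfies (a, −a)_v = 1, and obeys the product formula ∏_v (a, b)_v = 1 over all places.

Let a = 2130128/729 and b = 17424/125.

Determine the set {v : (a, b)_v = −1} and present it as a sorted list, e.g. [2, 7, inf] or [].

[5, 13]

(a, b) ≡ (2717, 5) mod (ℚ^×)²; places V = {2, 3, 5, 7, 11, 13, 19, ∞}.
(a,b)_13: α=1, u≡4; β=0, v≡7 (mod 13); (4|13)=+1, (7|13)=-1; sign (−1)^0·+1^0·-1^1 = -1.
(a,b)_5: α=0, u≡2; β=-3, v≡4 (mod 5); (2|5)=-1, (4|5)=+1; sign (−1)^0·-1^-3·+1^0 = -1.
(a,b)_∞: sgn(2717)=+, sgn(5)=+, so +1.
(a,b)_3: α=-6, u≡2; β=2, v≡2 (mod 3); (2|3)=-1, (2|3)=-1; sign (−1)^0·-1^2·-1^-6 = +1.
(a,b)_2: α=4, β=4; u≡5, v≡5 (mod 8); ε(u)ε(v)=0·0, αω(v)=4·1, βω(u)=4·1; sum ≡ 0  ⇒  +1.
(a,b)_11: α=1, u≡5; β=2, v≡3 (mod 11); (5|11)=+1, (3|11)=+1; sign (−1)^0·+1^2·+1^1 = +1.
(a,b)_19: α=1, u≡18; β=0, v≡7 (mod 19); (18|19)=-1, (7|19)=+1; sign (−1)^0·-1^0·+1^1 = +1.
(a,b)_7: α=2, u≡2; β=0, v≡6 (mod 7); (2|7)=+1, (6|7)=-1; sign (−1)^0·+1^0·-1^2 = +1.
(2717, 5 / ℚ) ramifies at {5, 13}: a division algebra.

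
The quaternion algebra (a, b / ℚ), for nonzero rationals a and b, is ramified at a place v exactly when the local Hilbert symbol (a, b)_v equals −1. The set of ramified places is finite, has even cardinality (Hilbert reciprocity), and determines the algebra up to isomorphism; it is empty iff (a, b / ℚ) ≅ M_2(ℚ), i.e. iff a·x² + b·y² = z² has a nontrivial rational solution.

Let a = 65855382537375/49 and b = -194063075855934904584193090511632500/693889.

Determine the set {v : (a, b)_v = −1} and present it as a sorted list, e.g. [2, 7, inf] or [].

[2, 3, 5, 19, 23, 41]

Mod squares: a ≡ 438495, b ≡ -2311293. Check v ∈ {∞, 2, 3, 5, 7, 11, 17, 19, 23, 31, 41, 43}.
v=43: a=43^2·(≡35), b=43^5·(≡27) mod 43; (35|43)=+1, (27|43)=-1; (−1)^{2·5·21}·(+1)^5·(-1)^2 = +1.
v=∞: 438495 > 0 and -2311293 < 0  ⇒  (a,b)_∞ = +1.
v=41: a=41^1·(≡29), b=41^3·(≡31) mod 41; (29|41)=-1, (31|41)=+1; (−1)^{1·3·20}·(-1)^3·(+1)^1 = -1.
v=19: a=19^2·(≡15), b=19^5·(≡3) mod 19; (15|19)=-1, (3|19)=-1; (−1)^{2·5·9}·(-1)^5·(-1)^2 = -1.
v=11: a=11^0·(≡7), b=11^2·(≡5) mod 11; (7|11)=-1, (5|11)=+1; (−1)^{0·2·5}·(-1)^2·(+1)^0 = +1.
v=2: v_2(a)=0, v_2(b)=2; units ≡ 7, 3 (mod 8); ε·ε+αω+βω = 1·1+0·1+2·0 ≡ 1  ⇒  (a,b)_2 = -1.
v=31: a=31^1·(≡19), b=31^2·(≡20) mod 31; (19|31)=+1, (20|31)=+1; (−1)^{1·2·15}·(+1)^2·(+1)^1 = +1.
v=23: a=23^1·(≡20), b=23^3·(≡11) mod 23; (20|23)=-1, (11|23)=-1; (−1)^{1·3·11}·(-1)^3·(-1)^1 = -1.
v=3: a=3^3·(≡2), b=3^7·(≡2) mod 3; (2|3)=-1, (2|3)=-1; (−1)^{3·7·1}·(-1)^7·(-1)^3 = -1.
v=17: a=17^0·(≡6), b=17^-2·(≡3) mod 17; (6|17)=-1, (3|17)=-1; (−1)^{0·-2·8}·(-1)^-2·(-1)^0 = +1.
v=7: a=7^-2·(≡4), b=7^-4·(≡4) mod 7; (4|7)=+1, (4|7)=+1; (−1)^{-2·-4·3}·(+1)^-4·(+1)^-2 = +1.
v=5: a=5^3·(≡1), b=5^4·(≡2) mod 5; (1|5)=+1, (2|5)=-1; (−1)^{3·4·2}·(+1)^4·(-1)^3 = -1.
(438495, -2311293 / ℚ) ramifies at {2, 3, 5, 19, 23, 41}: a division algebra.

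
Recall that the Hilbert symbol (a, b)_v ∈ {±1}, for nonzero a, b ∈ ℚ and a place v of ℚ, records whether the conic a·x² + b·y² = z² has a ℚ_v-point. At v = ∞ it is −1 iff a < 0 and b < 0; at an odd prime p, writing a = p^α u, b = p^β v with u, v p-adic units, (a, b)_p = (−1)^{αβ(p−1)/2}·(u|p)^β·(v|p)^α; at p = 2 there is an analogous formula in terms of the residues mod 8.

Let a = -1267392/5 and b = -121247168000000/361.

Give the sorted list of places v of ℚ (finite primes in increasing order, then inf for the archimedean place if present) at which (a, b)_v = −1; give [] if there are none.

[5, 7, 23, inf]

(a, b) ≡ (-99015, -23) mod (ℚ^×)²; places V = {2, 3, 5, 7, 19, 23, 41, ∞}.
(a,b)_∞: sgn(-99015)=−, sgn(-23)=−, so -1.
(a,b)_5: α=-1, u≡3; β=6, v≡3 (mod 5); (3|5)=-1, (3|5)=-1; sign (−1)^0·-1^6·-1^-1 = -1.
(a,b)_2: α=6, β=12; u≡1, v≡1 (mod 8); ε(u)ε(v)=0·0, αω(v)=6·0, βω(u)=12·0; sum ≡ 0  ⇒  +1.
(a,b)_7: α=1, u≡4; β=2, v≡3 (mod 7); (4|7)=+1, (3|7)=-1; sign (−1)^0·+1^2·-1^1 = -1.
(a,b)_23: α=1, u≡10; β=1, v≡17 (mod 23); (10|23)=-1, (17|23)=-1; sign (−1)^1·-1^1·-1^1 = -1.
(a,b)_41: α=1, u≡25; β=2, v≡1 (mod 41); (25|41)=+1, (1|41)=+1; sign (−1)^0·+1^2·+1^1 = +1.
(a,b)_19: α=0, u≡12; β=-2, v≡3 (mod 19); (12|19)=-1, (3|19)=-1; sign (−1)^0·-1^-2·-1^0 = +1.
(a,b)_3: α=1, u≡1; β=0, v≡1 (mod 3); (1|3)=+1, (1|3)=+1; sign (−1)^0·+1^0·+1^1 = +1.
(-99015, -23 / ℚ) ramifies at {5, 7, 23, ∞}: a division algebra.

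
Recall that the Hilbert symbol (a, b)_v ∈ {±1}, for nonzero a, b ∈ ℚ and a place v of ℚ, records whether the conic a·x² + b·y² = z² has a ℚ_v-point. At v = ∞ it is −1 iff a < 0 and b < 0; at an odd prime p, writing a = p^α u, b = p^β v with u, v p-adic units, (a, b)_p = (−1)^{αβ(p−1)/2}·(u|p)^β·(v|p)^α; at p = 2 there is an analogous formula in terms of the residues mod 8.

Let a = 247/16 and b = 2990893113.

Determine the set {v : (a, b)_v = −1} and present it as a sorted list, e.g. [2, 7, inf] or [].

Mod squares: a ≡ 247, b ≡ 332321457. Check v ∈ {∞, 2, 3, 13, 17, 19, 23, 31, 37}.
v=2: v_2(a)=-4, v_2(b)=0; units ≡ 7, 1 (mod 8); ε·ε+αω+βω = 1·0+-4·0+0·0 ≡ 0  ⇒  (a,b)_2 = +1.
v=37: a=37^0·(≡27), b=37^1·(≡13) mod 37; (27|37)=+1, (13|37)=-1; (−1)^{0·1·18}·(+1)^1·(-1)^0 = +1.
v=19: a=19^1·(≡2), b=19^1·(≡9) mod 19; (2|19)=-1, (9|19)=+1; (−1)^{1·1·9}·(-1)^1·(+1)^1 = +1.
v=31: a=31^0·(≡29), b=31^1·(≡22) mod 31; (29|31)=-1, (22|31)=-1; (−1)^{0·1·15}·(-1)^1·(-1)^0 = -1.
v=13: a=13^1·(≡2), b=13^1·(≡5) mod 13; (2|13)=-1, (5|13)=-1; (−1)^{1·1·6}·(-1)^1·(-1)^1 = +1.
v=23: a=23^0·(≡14), b=23^1·(≡5) mod 23; (14|23)=-1, (5|23)=-1; (−1)^{0·1·11}·(-1)^1·(-1)^0 = -1.
v=∞: 247 > 0 and 332321457 > 0  ⇒  (a,b)_∞ = +1.
v=3: a=3^0·(≡1), b=3^3·(≡1) mod 3; (1|3)=+1, (1|3)=+1; (−1)^{0·3·1}·(+1)^3·(+1)^0 = +1.
v=17: a=17^0·(≡8), b=17^1·(≡2) mod 17; (8|17)=+1, (2|17)=+1; (−1)^{0·1·8}·(+1)^1·(+1)^0 = +1.
Ram(247, 332321457) = {23, 31}; no ℚ_23-point on the conic.

[23, 31]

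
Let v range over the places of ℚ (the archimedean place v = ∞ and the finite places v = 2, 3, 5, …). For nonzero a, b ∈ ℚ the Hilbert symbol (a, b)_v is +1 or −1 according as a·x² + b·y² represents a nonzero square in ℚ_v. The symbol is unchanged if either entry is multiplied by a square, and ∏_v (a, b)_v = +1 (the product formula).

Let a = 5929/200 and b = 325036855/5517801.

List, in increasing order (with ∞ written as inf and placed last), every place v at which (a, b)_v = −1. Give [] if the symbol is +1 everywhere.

Mod squares: a ≡ 2, b ≡ 55. Check v ∈ {∞, 2, 3, 5, 7, 11, 13, 17, 29}.
v=∞: 2 > 0 and 55 > 0  ⇒  (a,b)_∞ = +1.
v=17: a=17^0·(≡1), b=17^2·(≡1) mod 17; (1|17)=+1, (1|17)=+1; (−1)^{0·2·8}·(+1)^2·(+1)^0 = +1.
v=29: a=29^0·(≡15), b=29^-2·(≡10) mod 29; (15|29)=-1, (10|29)=-1; (−1)^{0·-2·14}·(-1)^-2·(-1)^0 = +1.
v=7: a=7^2·(≡4), b=7^0·(≡5) mod 7; (4|7)=+1, (5|7)=-1; (−1)^{2·0·3}·(+1)^0·(-1)^2 = +1.
v=5: a=5^-2·(≡3), b=5^1·(≡1) mod 5; (3|5)=-1, (1|5)=+1; (−1)^{-2·1·2}·(-1)^1·(+1)^-2 = -1.
v=2: v_2(a)=-3, v_2(b)=0; units ≡ 1, 7 (mod 8); ε·ε+αω+βω = 0·1+-3·0+0·0 ≡ 0  ⇒  (a,b)_2 = +1.
v=11: a=11^2·(≡8), b=11^3·(≡9) mod 11; (8|11)=-1, (9|11)=+1; (−1)^{2·3·5}·(-1)^3·(+1)^2 = -1.
v=3: a=3^0·(≡2), b=3^-8·(≡1) mod 3; (2|3)=-1, (1|3)=+1; (−1)^{0·-8·1}·(-1)^-8·(+1)^0 = +1.
v=13: a=13^0·(≡8), b=13^2·(≡12) mod 13; (8|13)=-1, (12|13)=+1; (−1)^{0·2·6}·(-1)^2·(+1)^0 = +1.
(2, 55 / ℚ) ramifies at {5, 11}: a division algebra.

[5, 11]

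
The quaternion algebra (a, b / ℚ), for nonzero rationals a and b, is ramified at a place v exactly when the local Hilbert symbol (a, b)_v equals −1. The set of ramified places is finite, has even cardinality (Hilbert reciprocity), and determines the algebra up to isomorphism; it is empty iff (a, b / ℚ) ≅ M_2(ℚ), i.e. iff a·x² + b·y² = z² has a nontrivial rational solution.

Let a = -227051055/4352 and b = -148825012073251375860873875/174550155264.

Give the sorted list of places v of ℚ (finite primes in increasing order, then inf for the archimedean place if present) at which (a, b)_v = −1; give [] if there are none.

(a, b) ≡ (-72335, -74555) mod (ℚ^×)²; places V = {2, 3, 5, 7, 11, 13, 17, 23, 31, 37, ∞}.
(a,b)_5: α=1, u≡2; β=3, v≡1 (mod 5); (2|5)=-1, (1|5)=+1; sign (−1)^0·-1^3·+1^1 = -1.
(a,b)_3: α=2, u≡1; β=-2, v≡1 (mod 3); (1|3)=+1, (1|3)=+1; sign (−1)^0·+1^-2·+1^2 = +1.
(a,b)_17: α=-1, u≡10; β=-2, v≡3 (mod 17); (10|17)=-1, (3|17)=-1; sign (−1)^0·-1^-2·-1^-1 = -1.
(a,b)_31: α=0, u≡14; β=1, v≡6 (mod 31); (14|31)=+1, (6|31)=-1; sign (−1)^0·+1^1·-1^0 = +1.
(a,b)_11: α=2, u≡5; β=6, v≡4 (mod 11); (5|11)=+1, (4|11)=+1; sign (−1)^0·+1^6·+1^2 = +1.
(a,b)_7: α=2, u≡5; β=6, v≡4 (mod 7); (5|7)=-1, (4|7)=+1; sign (−1)^0·-1^6·+1^2 = +1.
(a,b)_∞: sgn(-72335)=−, sgn(-74555)=−, so -1.
(a,b)_37: α=1, u≡2; β=3, v≡23 (mod 37); (2|37)=-1, (23|37)=-1; sign (−1)^0·-1^3·-1^1 = +1.
(a,b)_13: α=0, u≡12; β=1, v≡6 (mod 13); (12|13)=+1, (6|13)=-1; sign (−1)^0·+1^1·-1^0 = +1.
(a,b)_2: α=-8, β=-26; u≡1, v≡5 (mod 8); ε(u)ε(v)=0·0, αω(v)=-8·1, βω(u)=-26·0; sum ≡ 0  ⇒  +1.
(a,b)_23: α=1, u≡9; β=4, v≡21 (mod 23); (9|23)=+1, (21|23)=-1; sign (−1)^0·+1^4·-1^1 = -1.
Ram(-72335, -74555) = {5, 17, 23, ∞}; no ℚ_5-point on the conic.

[5, 17, 23, inf]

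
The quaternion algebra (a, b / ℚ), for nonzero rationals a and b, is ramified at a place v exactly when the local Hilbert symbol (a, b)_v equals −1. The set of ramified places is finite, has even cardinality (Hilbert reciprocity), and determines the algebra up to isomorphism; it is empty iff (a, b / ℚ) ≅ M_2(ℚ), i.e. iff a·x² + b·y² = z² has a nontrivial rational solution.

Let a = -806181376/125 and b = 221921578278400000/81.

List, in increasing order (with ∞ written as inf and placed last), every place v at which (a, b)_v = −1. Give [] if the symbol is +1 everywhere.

[5, 11]

(a, b) ≡ (-770, 715) mod (ℚ^×)²; places V = {2, 3, 5, 7, 11, 13, ∞}.
(a,b)_11: α=3, u≡2; β=5, v≡7 (mod 11); (2|11)=-1, (7|11)=-1; sign (−1)^1·-1^5·-1^3 = -1.
(a,b)_5: α=-3, u≡4; β=5, v≡3 (mod 5); (4|5)=+1, (3|5)=-1; sign (−1)^0·+1^5·-1^-3 = -1.
(a,b)_7: α=1, u≡1; β=2, v≡2 (mod 7); (1|7)=+1, (2|7)=+1; sign (−1)^0·+1^2·+1^1 = +1.
(a,b)_∞: sgn(-770)=−, sgn(715)=+, so +1.
(a,b)_2: α=9, β=12; u≡7, v≡3 (mod 8); ε(u)ε(v)=1·1, αω(v)=9·1, βω(u)=12·0; sum ≡ 0  ⇒  +1.
(a,b)_3: α=0, u≡1; β=-4, v≡1 (mod 3); (1|3)=+1, (1|3)=+1; sign (−1)^0·+1^-4·+1^0 = +1.
(a,b)_13: α=2, u≡9; β=3, v≡4 (mod 13); (9|13)=+1, (4|13)=+1; sign (−1)^0·+1^3·+1^2 = +1.
Ram(-770, 715) = {5, 11}; no ℚ_5-point on the conic.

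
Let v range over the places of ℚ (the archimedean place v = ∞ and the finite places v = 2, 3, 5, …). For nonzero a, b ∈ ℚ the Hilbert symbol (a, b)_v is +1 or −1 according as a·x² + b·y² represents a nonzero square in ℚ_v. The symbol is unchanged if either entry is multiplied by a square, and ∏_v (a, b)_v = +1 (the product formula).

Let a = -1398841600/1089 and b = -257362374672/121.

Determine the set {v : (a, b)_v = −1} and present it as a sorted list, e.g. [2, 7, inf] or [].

Mod squares: a ≡ -218569, b ≡ -36593. Check v ∈ {∞, 2, 3, 5, 11, 13, 17, 23, 37, 43}.
v=3: a=3^-2·(≡2), b=3^2·(≡1) mod 3; (2|3)=-1, (1|3)=+1; (−1)^{-2·2·1}·(-1)^2·(+1)^-2 = +1.
v=2: v_2(a)=8, v_2(b)=4; units ≡ 7, 7 (mod 8); ε·ε+αω+βω = 1·1+8·0+4·0 ≡ 1  ⇒  (a,b)_2 = -1.
v=43: a=43^1·(≡26), b=43^1·(≡16) mod 43; (26|43)=-1, (16|43)=+1; (−1)^{1·1·21}·(-1)^1·(+1)^1 = +1.
v=37: a=37^0·(≡33), b=37^1·(≡33) mod 37; (33|37)=+1, (33|37)=+1; (−1)^{0·1·18}·(+1)^1·(+1)^0 = +1.
v=13: a=13^1·(≡1), b=13^2·(≡8) mod 13; (1|13)=+1, (8|13)=-1; (−1)^{1·2·6}·(+1)^2·(-1)^1 = -1.
v=17: a=17^1·(≡11), b=17^2·(≡2) mod 17; (11|17)=-1, (2|17)=+1; (−1)^{1·2·8}·(-1)^2·(+1)^1 = +1.
v=5: a=5^2·(≡4), b=5^0·(≡3) mod 5; (4|5)=+1, (3|5)=-1; (−1)^{2·0·2}·(+1)^0·(-1)^2 = +1.
v=∞: -218569 < 0 and -36593 < 0  ⇒  (a,b)_∞ = -1.
v=11: a=11^-2·(≡1), b=11^-2·(≡4) mod 11; (1|11)=+1, (4|11)=+1; (−1)^{-2·-2·5}·(+1)^-2·(+1)^-2 = +1.
v=23: a=23^1·(≡20), b=23^1·(≡21) mod 23; (20|23)=-1, (21|23)=-1; (−1)^{1·1·11}·(-1)^1·(-1)^1 = -1.
Ram(-218569, -36593) = {2, 13, 23, ∞}; no ℚ_2-point on the conic.

[2, 13, 23, inf]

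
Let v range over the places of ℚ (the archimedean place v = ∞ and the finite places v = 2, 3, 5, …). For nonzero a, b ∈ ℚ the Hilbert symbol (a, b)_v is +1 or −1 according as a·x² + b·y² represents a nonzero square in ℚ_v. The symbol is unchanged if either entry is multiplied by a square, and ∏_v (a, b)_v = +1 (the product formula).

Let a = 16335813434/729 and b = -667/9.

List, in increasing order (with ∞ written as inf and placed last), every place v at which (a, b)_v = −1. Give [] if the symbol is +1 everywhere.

(a, b) ≡ (33626, -667) mod (ℚ^×)²; places V = {2, 3, 17, 23, 29, 41, 43, ∞}.
(a,b)_17: α=3, u≡6; β=0, v≡9 (mod 17); (6|17)=-1, (9|17)=+1; sign (−1)^0·-1^0·+1^3 = +1.
(a,b)_3: α=-6, u≡2; β=-2, v≡2 (mod 3); (2|3)=-1, (2|3)=-1; sign (−1)^0·-1^-2·-1^-6 = +1.
(a,b)_23: α=1, u≡1; β=1, v≡7 (mod 23); (1|23)=+1, (7|23)=-1; sign (−1)^1·+1^1·-1^1 = +1.
(a,b)_∞: sgn(33626)=+, sgn(-667)=−, so +1.
(a,b)_43: α=1, u≡20; β=0, v≡31 (mod 43); (20|43)=-1, (31|43)=+1; sign (−1)^0·-1^0·+1^1 = +1.
(a,b)_29: α=0, u≡11; β=1, v≡20 (mod 29); (11|29)=-1, (20|29)=+1; sign (−1)^0·-1^1·+1^0 = -1.
(a,b)_41: α=2, u≡26; β=0, v≡17 (mod 41); (26|41)=-1, (17|41)=-1; sign (−1)^0·-1^0·-1^2 = +1.
(a,b)_2: α=1, β=0; u≡5, v≡5 (mod 8); ε(u)ε(v)=0·0, αω(v)=1·1, βω(u)=0·1; sum ≡ 1  ⇒  -1.
Ram(33626, -667) = {2, 29}; no ℚ_2-point on the conic.

[2, 29]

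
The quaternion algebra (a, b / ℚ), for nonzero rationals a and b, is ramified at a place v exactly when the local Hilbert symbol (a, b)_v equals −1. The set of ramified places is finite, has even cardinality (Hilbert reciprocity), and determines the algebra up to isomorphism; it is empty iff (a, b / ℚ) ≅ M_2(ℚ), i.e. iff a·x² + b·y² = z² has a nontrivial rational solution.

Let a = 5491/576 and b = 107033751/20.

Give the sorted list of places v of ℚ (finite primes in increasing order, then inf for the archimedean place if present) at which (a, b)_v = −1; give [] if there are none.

[2, 11, 29, 43]

(a, b) ≡ (19, 205755) mod (ℚ^×)²; places V = {2, 3, 5, 11, 17, 19, 29, 43, ∞}.
(a,b)_19: α=1, u≡7; β=0, v≡6 (mod 19); (7|19)=+1, (6|19)=+1; sign (−1)^0·+1^0·+1^1 = +1.
(a,b)_∞: sgn(19)=+, sgn(205755)=+, so +1.
(a,b)_11: α=0, u≡6; β=1, v≡3 (mod 11); (6|11)=-1, (3|11)=+1; sign (−1)^0·-1^1·+1^0 = -1.
(a,b)_43: α=0, u≡22; β=1, v≡18 (mod 43); (22|43)=-1, (18|43)=-1; sign (−1)^0·-1^1·-1^0 = -1.
(a,b)_3: α=-2, u≡1; β=3, v≡2 (mod 3); (1|3)=+1, (2|3)=-1; sign (−1)^0·+1^3·-1^-2 = +1.
(a,b)_5: α=0, u≡1; β=-1, v≡4 (mod 5); (1|5)=+1, (4|5)=+1; sign (−1)^0·+1^-1·+1^0 = +1.
(a,b)_29: α=0, u≡12; β=1, v≡27 (mod 29); (12|29)=-1, (27|29)=-1; sign (−1)^0·-1^1·-1^0 = -1.
(a,b)_17: α=2, u≡16; β=2, v≡16 (mod 17); (16|17)=+1, (16|17)=+1; sign (−1)^0·+1^2·+1^2 = +1.
(a,b)_2: α=-6, β=-2; u≡3, v≡3 (mod 8); ε(u)ε(v)=1·1, αω(v)=-6·1, βω(u)=-2·1; sum ≡ 1  ⇒  -1.
(19, 205755 / ℚ) ramifies at {2, 11, 29, 43}: a division algebra.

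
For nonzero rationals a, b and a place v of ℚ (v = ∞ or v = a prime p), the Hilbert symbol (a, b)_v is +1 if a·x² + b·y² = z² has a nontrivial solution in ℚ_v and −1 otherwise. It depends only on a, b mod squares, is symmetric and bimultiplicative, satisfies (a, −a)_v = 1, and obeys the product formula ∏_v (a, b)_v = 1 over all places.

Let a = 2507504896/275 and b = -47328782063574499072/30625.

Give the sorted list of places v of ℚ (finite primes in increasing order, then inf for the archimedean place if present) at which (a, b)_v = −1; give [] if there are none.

Mod squares: a ≡ 107744351, b ≡ -1927. Check v ∈ {∞, 2, 5, 7, 11, 13, 17, 23, 41, 47}.
v=∞: 107744351 > 0 and -1927 < 0  ⇒  (a,b)_∞ = +1.
v=2: v_2(a)=8, v_2(b)=8; units ≡ 7, 1 (mod 8); ε·ε+αω+βω = 1·0+8·0+8·0 ≡ 0  ⇒  (a,b)_2 = +1.
v=41: a=41^1·(≡5), b=41^3·(≡14) mod 41; (5|41)=+1, (14|41)=-1; (−1)^{1·3·20}·(+1)^3·(-1)^1 = -1.
v=5: a=5^-2·(≡1), b=5^-4·(≡2) mod 5; (1|5)=+1, (2|5)=-1; (−1)^{-2·-4·2}·(+1)^-4·(-1)^-2 = +1.
v=47: a=47^1·(≡32), b=47^3·(≡42) mod 47; (32|47)=+1, (42|47)=+1; (−1)^{1·3·23}·(+1)^3·(+1)^1 = -1.
v=13: a=13^1·(≡7), b=13^2·(≡3) mod 13; (7|13)=-1, (3|13)=+1; (−1)^{1·2·6}·(-1)^2·(+1)^1 = +1.
v=17: a=17^1·(≡3), b=17^2·(≡3) mod 17; (3|17)=-1, (3|17)=-1; (−1)^{1·2·8}·(-1)^2·(-1)^1 = -1.
v=23: a=23^1·(≡3), b=23^2·(≡7) mod 23; (3|23)=+1, (7|23)=-1; (−1)^{1·2·11}·(+1)^2·(-1)^1 = -1.
v=7: a=7^0·(≡4), b=7^-2·(≡5) mod 7; (4|7)=+1, (5|7)=-1; (−1)^{0·-2·3}·(+1)^-2·(-1)^0 = +1.
v=11: a=11^-1·(≡2), b=11^0·(≡9) mod 11; (2|11)=-1, (9|11)=+1; (−1)^{-1·0·5}·(-1)^0·(+1)^-1 = +1.
Ram(107744351, -1927) = {17, 23, 41, 47}; no ℚ_17-point on the conic.

[17, 23, 41, 47]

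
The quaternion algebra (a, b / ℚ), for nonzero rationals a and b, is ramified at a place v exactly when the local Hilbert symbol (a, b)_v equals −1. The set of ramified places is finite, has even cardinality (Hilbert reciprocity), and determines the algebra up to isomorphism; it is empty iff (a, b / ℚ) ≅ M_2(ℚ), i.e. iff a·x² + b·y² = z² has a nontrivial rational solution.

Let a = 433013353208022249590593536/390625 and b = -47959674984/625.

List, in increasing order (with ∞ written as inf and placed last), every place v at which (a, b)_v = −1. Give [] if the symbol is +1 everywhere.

[2, 29, 37, 53]

(a, b) ≡ (11766, -474266) mod (ℚ^×)²; places V = {2, 3, 5, 13, 17, 29, 37, 53, ∞}.
(a,b)_2: α=11, β=3; u≡3, v≡3 (mod 8); ε(u)ε(v)=1·1, αω(v)=11·1, βω(u)=3·1; sum ≡ 1  ⇒  -1.
(a,b)_29: α=2, u≡27; β=1, v≡11 (mod 29); (27|29)=-1, (11|29)=-1; sign (−1)^0·-1^1·-1^2 = -1.
(a,b)_5: α=-8, u≡1; β=-4, v≡1 (mod 5); (1|5)=+1, (1|5)=+1; sign (−1)^0·+1^-4·+1^-8 = +1.
(a,b)_53: α=5, u≡43; β=2, v≡19 (mod 53); (43|53)=+1, (19|53)=-1; sign (−1)^0·+1^2·-1^5 = -1.
(a,b)_37: α=3, u≡35; β=1, v≡12 (mod 37); (35|37)=-1, (12|37)=+1; sign (−1)^0·-1^1·+1^3 = -1.
(a,b)_3: α=5, u≡1; β=2, v≡1 (mod 3); (1|3)=+1, (1|3)=+1; sign (−1)^0·+1^2·+1^5 = +1.
(a,b)_∞: sgn(11766)=+, sgn(-474266)=−, so +1.
(a,b)_13: α=2, u≡3; β=1, v≡12 (mod 13); (3|13)=+1, (12|13)=+1; sign (−1)^0·+1^1·+1^2 = +1.
(a,b)_17: α=2, u≡9; β=1, v≡2 (mod 17); (9|17)=+1, (2|17)=+1; sign (−1)^0·+1^1·+1^2 = +1.
Ram(11766, -474266) = {2, 29, 37, 53}; no ℚ_2-point on the conic.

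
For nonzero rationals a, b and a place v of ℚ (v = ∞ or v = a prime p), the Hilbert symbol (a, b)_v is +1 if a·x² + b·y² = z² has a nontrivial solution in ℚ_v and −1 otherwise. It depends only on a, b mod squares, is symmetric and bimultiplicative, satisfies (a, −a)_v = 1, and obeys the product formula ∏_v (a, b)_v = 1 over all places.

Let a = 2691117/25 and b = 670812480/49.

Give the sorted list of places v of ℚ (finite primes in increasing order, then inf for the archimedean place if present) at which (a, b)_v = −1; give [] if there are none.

Mod squares: a ≡ 299013, b ≡ 1164605. Check v ∈ {∞, 2, 3, 5, 7, 11, 13, 17, 19, 23, 41}.
v=19: a=19^0·(≡15), b=19^1·(≡4) mod 19; (15|19)=-1, (4|19)=+1; (−1)^{0·1·9}·(-1)^1·(+1)^0 = -1.
v=13: a=13^1·(≡3), b=13^1·(≡6) mod 13; (3|13)=+1, (6|13)=-1; (−1)^{1·1·6}·(+1)^1·(-1)^1 = -1.
v=5: a=5^-2·(≡2), b=5^1·(≡4) mod 5; (2|5)=-1, (4|5)=+1; (−1)^{-2·1·2}·(-1)^1·(+1)^-2 = -1.
v=2: v_2(a)=0, v_2(b)=6; units ≡ 5, 5 (mod 8); ε·ε+αω+βω = 0·0+0·1+6·1 ≡ 0  ⇒  (a,b)_2 = +1.
v=23: a=23^0·(≡1), b=23^1·(≡4) mod 23; (1|23)=+1, (4|23)=+1; (−1)^{0·1·11}·(+1)^1·(+1)^0 = +1.
v=41: a=41^1·(≡31), b=41^1·(≡39) mod 41; (31|41)=+1, (39|41)=+1; (−1)^{1·1·20}·(+1)^1·(+1)^1 = +1.
v=3: a=3^3·(≡2), b=3^2·(≡2) mod 3; (2|3)=-1, (2|3)=-1; (−1)^{3·2·1}·(-1)^2·(-1)^3 = -1.
v=17: a=17^1·(≡6), b=17^0·(≡3) mod 17; (6|17)=-1, (3|17)=-1; (−1)^{1·0·8}·(-1)^0·(-1)^1 = -1.
v=11: a=11^1·(≡6), b=11^0·(≡6) mod 11; (6|11)=-1, (6|11)=-1; (−1)^{1·0·5}·(-1)^0·(-1)^1 = -1.
v=7: a=7^0·(≡4), b=7^-2·(≡2) mod 7; (4|7)=+1, (2|7)=+1; (−1)^{0·-2·3}·(+1)^-2·(+1)^0 = +1.
v=∞: 299013 > 0 and 1164605 > 0  ⇒  (a,b)_∞ = +1.
|Ram(299013, 1164605)| = 6, even; anisotropic at {3, 5, 11, 13, 17, 19}.

[3, 5, 11, 13, 17, 19]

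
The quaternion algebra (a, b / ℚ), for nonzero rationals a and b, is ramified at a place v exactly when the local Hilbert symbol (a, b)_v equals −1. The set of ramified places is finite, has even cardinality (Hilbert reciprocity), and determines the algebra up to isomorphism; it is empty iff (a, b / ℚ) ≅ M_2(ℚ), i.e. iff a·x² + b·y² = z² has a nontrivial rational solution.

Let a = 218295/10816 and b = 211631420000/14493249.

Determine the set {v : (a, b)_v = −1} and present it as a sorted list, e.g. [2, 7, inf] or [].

Mod squares: a ≡ 55, b ≡ 182. Check v ∈ {∞, 2, 3, 5, 7, 11, 13, 31, 47}.
v=7: a=7^2·(≡3), b=7^1·(≡3) mod 7; (3|7)=-1, (3|7)=-1; (−1)^{2·1·3}·(-1)^1·(-1)^2 = -1.
v=31: a=31^0·(≡23), b=31^2·(≡6) mod 31; (23|31)=-1, (6|31)=-1; (−1)^{0·2·15}·(-1)^2·(-1)^0 = +1.
v=3: a=3^4·(≡1), b=3^-8·(≡2) mod 3; (1|3)=+1, (2|3)=-1; (−1)^{4·-8·1}·(+1)^-8·(-1)^4 = +1.
v=2: v_2(a)=-6, v_2(b)=5; units ≡ 7, 3 (mod 8); ε·ε+αω+βω = 1·1+-6·1+5·0 ≡ 1  ⇒  (a,b)_2 = -1.
v=∞: 55 > 0 and 182 > 0  ⇒  (a,b)_∞ = +1.
v=5: a=5^1·(≡4), b=5^4·(≡3) mod 5; (4|5)=+1, (3|5)=-1; (−1)^{1·4·2}·(+1)^4·(-1)^1 = -1.
v=13: a=13^-2·(≡1), b=13^1·(≡10) mod 13; (1|13)=+1, (10|13)=+1; (−1)^{-2·1·6}·(+1)^1·(+1)^-2 = +1.
v=47: a=47^0·(≡28), b=47^-2·(≡44) mod 47; (28|47)=+1, (44|47)=-1; (−1)^{0·-2·23}·(+1)^-2·(-1)^0 = +1.
v=11: a=11^1·(≡4), b=11^2·(≡2) mod 11; (4|11)=+1, (2|11)=-1; (−1)^{1·2·5}·(+1)^2·(-1)^1 = -1.
Ram(55, 182) = {2, 5, 7, 11}; no ℚ_2-point on the conic.

[2, 5, 7, 11]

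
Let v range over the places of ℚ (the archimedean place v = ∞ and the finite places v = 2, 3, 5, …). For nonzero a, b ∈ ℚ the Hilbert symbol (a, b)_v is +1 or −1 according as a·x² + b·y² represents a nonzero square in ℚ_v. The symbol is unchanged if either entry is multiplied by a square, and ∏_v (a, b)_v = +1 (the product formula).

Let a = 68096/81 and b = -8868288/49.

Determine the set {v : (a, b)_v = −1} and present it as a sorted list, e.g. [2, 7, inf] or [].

Mod squares: a ≡ 266, b ≡ -138567. Check v ∈ {∞, 2, 3, 7, 11, 13, 17, 19}.
v=13: a=13^0·(≡5), b=13^1·(≡9) mod 13; (5|13)=-1, (9|13)=+1; (−1)^{0·1·6}·(-1)^1·(+1)^0 = -1.
v=19: a=19^1·(≡10), b=19^1·(≡14) mod 19; (10|19)=-1, (14|19)=-1; (−1)^{1·1·9}·(-1)^1·(-1)^1 = -1.
v=17: a=17^0·(≡10), b=17^1·(≡1) mod 17; (10|17)=-1, (1|17)=+1; (−1)^{0·1·8}·(-1)^1·(+1)^0 = -1.
v=∞: 266 > 0 and -138567 < 0  ⇒  (a,b)_∞ = +1.
v=2: v_2(a)=9, v_2(b)=6; units ≡ 5, 1 (mod 8); ε·ε+αω+βω = 0·0+9·0+6·1 ≡ 0  ⇒  (a,b)_2 = +1.
v=7: a=7^1·(≡3), b=7^-2·(≡5) mod 7; (3|7)=-1, (5|7)=-1; (−1)^{1·-2·3}·(-1)^-2·(-1)^1 = -1.
v=11: a=11^0·(≡7), b=11^1·(≡3) mod 11; (7|11)=-1, (3|11)=+1; (−1)^{0·1·5}·(-1)^1·(+1)^0 = -1.
v=3: a=3^-4·(≡2), b=3^1·(≡2) mod 3; (2|3)=-1, (2|3)=-1; (−1)^{-4·1·1}·(-1)^1·(-1)^-4 = -1.
|Ram(266, -138567)| = 6, even; anisotropic at {3, 7, 11, 13, 17, 19}.

[3, 7, 11, 13, 17, 19]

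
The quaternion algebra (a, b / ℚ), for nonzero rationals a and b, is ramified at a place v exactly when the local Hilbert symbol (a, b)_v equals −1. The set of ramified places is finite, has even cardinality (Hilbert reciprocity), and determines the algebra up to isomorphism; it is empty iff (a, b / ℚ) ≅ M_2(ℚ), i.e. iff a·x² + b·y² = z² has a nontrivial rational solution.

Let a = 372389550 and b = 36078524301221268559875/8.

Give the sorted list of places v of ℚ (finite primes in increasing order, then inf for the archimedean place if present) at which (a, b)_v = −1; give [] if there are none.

(a, b) ≡ (78, 13110) mod (ℚ^×)²; places V = {2, 3, 5, 7, 13, 19, 23, ∞}.
(a,b)_3: α=1, u≡2; β=7, v≡2 (mod 3); (2|3)=-1, (2|3)=-1; sign (−1)^1·-1^7·-1^1 = -1.
(a,b)_5: α=2, u≡2; β=3, v≡3 (mod 5); (2|5)=-1, (3|5)=-1; sign (−1)^0·-1^3·-1^2 = -1.
(a,b)_23: α=2, u≡12; β=5, v≡16 (mod 23); (12|23)=+1, (16|23)=+1; sign (−1)^0·+1^5·+1^2 = +1.
(a,b)_∞: sgn(78)=+, sgn(13110)=+, so +1.
(a,b)_2: α=1, β=-3; u≡7, v≡3 (mod 8); ε(u)ε(v)=1·1, αω(v)=1·1, βω(u)=-3·0; sum ≡ 0  ⇒  +1.
(a,b)_13: α=1, u≡6; β=2, v≡6 (mod 13); (6|13)=-1, (6|13)=-1; sign (−1)^0·-1^2·-1^1 = -1.
(a,b)_7: α=0, u≡1; β=2, v≡6 (mod 7); (1|7)=+1, (6|7)=-1; sign (−1)^0·+1^2·-1^0 = +1.
(a,b)_19: α=2, u≡2; β=5, v≡7 (mod 19); (2|19)=-1, (7|19)=+1; sign (−1)^0·-1^5·+1^2 = -1.
Ram(78, 13110) = {3, 5, 13, 19}; no ℚ_3-point on the conic.

[3, 5, 13, 19]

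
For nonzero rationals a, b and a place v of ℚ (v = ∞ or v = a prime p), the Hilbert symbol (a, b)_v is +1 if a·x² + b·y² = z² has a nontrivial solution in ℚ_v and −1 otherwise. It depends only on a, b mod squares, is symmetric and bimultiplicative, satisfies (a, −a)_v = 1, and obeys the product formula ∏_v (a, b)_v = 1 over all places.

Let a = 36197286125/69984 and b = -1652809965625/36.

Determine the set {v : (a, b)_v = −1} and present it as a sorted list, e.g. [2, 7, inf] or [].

[2, 3]

(a, b) ≡ (30, -1105) mod (ℚ^×)²; places V = {2, 3, 5, 7, 11, 13, 17, ∞}.
(a,b)_17: α=2, u≡2; β=3, v≡5 (mod 17); (2|17)=+1, (5|17)=-1; sign (−1)^0·+1^3·-1^2 = +1.
(a,b)_13: α=2, u≡10; β=3, v≡5 (mod 13); (10|13)=+1, (5|13)=-1; sign (−1)^0·+1^3·-1^2 = +1.
(a,b)_3: α=-7, u≡1; β=-2, v≡2 (mod 3); (1|3)=+1, (2|3)=-1; sign (−1)^0·+1^-2·-1^-7 = -1.
(a,b)_2: α=-5, β=-2; u≡7, v≡7 (mod 8); ε(u)ε(v)=1·1, αω(v)=-5·0, βω(u)=-2·0; sum ≡ 1  ⇒  -1.
(a,b)_7: α=2, u≡2; β=2, v≡4 (mod 7); (2|7)=+1, (4|7)=+1; sign (−1)^0·+1^2·+1^2 = +1.
(a,b)_11: α=2, u≡10; β=0, v≡2 (mod 11); (10|11)=-1, (2|11)=-1; sign (−1)^0·-1^0·-1^2 = +1.
(a,b)_5: α=3, u≡1; β=5, v≡1 (mod 5); (1|5)=+1, (1|5)=+1; sign (−1)^0·+1^5·+1^3 = +1.
(a,b)_∞: sgn(30)=+, sgn(-1105)=−, so +1.
(30, -1105 / ℚ) ramifies at {2, 3}: a division algebra.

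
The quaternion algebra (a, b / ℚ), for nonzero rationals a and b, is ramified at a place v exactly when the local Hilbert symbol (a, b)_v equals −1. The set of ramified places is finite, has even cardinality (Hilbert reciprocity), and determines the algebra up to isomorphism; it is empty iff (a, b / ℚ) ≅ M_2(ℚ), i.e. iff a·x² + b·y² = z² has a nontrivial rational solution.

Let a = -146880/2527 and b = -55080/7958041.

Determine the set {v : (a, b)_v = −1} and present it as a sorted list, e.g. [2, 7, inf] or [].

(a, b) ≡ (-1785, -170) mod (ℚ^×)²; places V = {2, 3, 5, 7, 13, 17, 19, 31, ∞}.
(a,b)_17: α=1, u≡12; β=1, v≡7 (mod 17); (12|17)=-1, (7|17)=-1; sign (−1)^0·-1^1·-1^1 = +1.
(a,b)_2: α=6, β=3; u≡7, v≡3 (mod 8); ε(u)ε(v)=1·1, αω(v)=6·1, βω(u)=3·0; sum ≡ 1  ⇒  -1.
(a,b)_5: α=1, u≡2; β=1, v≡4 (mod 5); (2|5)=-1, (4|5)=+1; sign (−1)^0·-1^1·+1^1 = -1.
(a,b)_∞: sgn(-1785)=−, sgn(-170)=−, so -1.
(a,b)_31: α=0, u≡27; β=-2, v≡25 (mod 31); (27|31)=-1, (25|31)=+1; sign (−1)^0·-1^-2·+1^0 = +1.
(a,b)_19: α=-2, u≡4; β=0, v≡4 (mod 19); (4|19)=+1, (4|19)=+1; sign (−1)^0·+1^0·+1^-2 = +1.
(a,b)_7: α=-1, u≡2; β=-2, v≡5 (mod 7); (2|7)=+1, (5|7)=-1; sign (−1)^0·+1^-2·-1^-1 = -1.
(a,b)_13: α=0, u≡4; β=-2, v≡9 (mod 13); (4|13)=+1, (9|13)=+1; sign (−1)^0·+1^-2·+1^0 = +1.
(a,b)_3: α=3, u≡2; β=4, v≡1 (mod 3); (2|3)=-1, (1|3)=+1; sign (−1)^0·-1^4·+1^3 = +1.
(-1785, -170 / ℚ) ramifies at {2, 5, 7, ∞}: a division algebra.

[2, 5, 7, inf]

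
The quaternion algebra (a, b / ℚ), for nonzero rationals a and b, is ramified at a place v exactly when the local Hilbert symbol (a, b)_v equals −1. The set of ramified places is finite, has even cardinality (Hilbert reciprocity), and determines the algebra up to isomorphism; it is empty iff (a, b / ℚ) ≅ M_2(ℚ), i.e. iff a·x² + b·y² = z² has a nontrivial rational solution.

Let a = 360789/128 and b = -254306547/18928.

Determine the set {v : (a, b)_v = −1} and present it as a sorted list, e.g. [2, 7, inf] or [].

Mod squares: a ≡ 858, b ≡ -21. Check v ∈ {∞, 2, 3, 7, 11, 13, 29, 31}.
v=7: a=7^0·(≡1), b=7^-1·(≡1) mod 7; (1|7)=+1, (1|7)=+1; (−1)^{0·-1·3}·(+1)^-1·(+1)^0 = +1.
v=11: a=11^1·(≡9), b=11^2·(≡1) mod 11; (9|11)=+1, (1|11)=+1; (−1)^{1·2·5}·(+1)^2·(+1)^1 = +1.
v=29: a=29^2·(≡14), b=29^0·(≡17) mod 29; (14|29)=-1, (17|29)=-1; (−1)^{2·0·14}·(-1)^0·(-1)^2 = +1.
v=3: a=3^1·(≡1), b=3^7·(≡2) mod 3; (1|3)=+1, (2|3)=-1; (−1)^{1·7·1}·(+1)^7·(-1)^1 = +1.
v=2: v_2(a)=-7, v_2(b)=-4; units ≡ 5, 3 (mod 8); ε·ε+αω+βω = 0·1+-7·1+-4·1 ≡ 1  ⇒  (a,b)_2 = -1.
v=∞: 858 > 0 and -21 < 0  ⇒  (a,b)_∞ = +1.
v=31: a=31^0·(≡26), b=31^2·(≡8) mod 31; (26|31)=-1, (8|31)=+1; (−1)^{0·2·15}·(-1)^2·(+1)^0 = +1.
v=13: a=13^1·(≡1), b=13^-2·(≡8) mod 13; (1|13)=+1, (8|13)=-1; (−1)^{1·-2·6}·(+1)^-2·(-1)^1 = -1.
(858, -21 / ℚ) ramifies at {2, 13}: a division algebra.

[2, 13]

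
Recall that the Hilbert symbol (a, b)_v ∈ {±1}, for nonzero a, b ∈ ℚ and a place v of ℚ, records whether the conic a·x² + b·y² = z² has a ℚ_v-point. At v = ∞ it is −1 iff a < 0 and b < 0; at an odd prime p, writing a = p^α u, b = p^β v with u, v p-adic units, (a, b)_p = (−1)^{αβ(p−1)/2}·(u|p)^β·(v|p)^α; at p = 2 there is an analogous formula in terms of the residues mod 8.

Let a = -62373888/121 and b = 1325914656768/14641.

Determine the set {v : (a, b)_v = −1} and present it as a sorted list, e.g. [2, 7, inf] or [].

(a, b) ≡ (-47, 26273) mod (ℚ^×)²; places V = {2, 3, 11, 13, 37, 43, 47, ∞}.
(a,b)_∞: sgn(-47)=−, sgn(26273)=+, so +1.
(a,b)_43: α=0, u≡19; β=1, v≡4 (mod 43); (19|43)=-1, (4|43)=+1; sign (−1)^0·-1^1·+1^0 = -1.
(a,b)_11: α=-2, u≡6; β=-4, v≡9 (mod 11); (6|11)=-1, (9|11)=+1; sign (−1)^0·-1^-4·+1^-2 = +1.
(a,b)_13: α=0, u≡2; β=1, v≡7 (mod 13); (2|13)=-1, (7|13)=-1; sign (−1)^0·-1^1·-1^0 = -1.
(a,b)_37: α=0, u≡12; β=2, v≡27 (mod 37); (12|37)=+1, (27|37)=+1; sign (−1)^0·+1^2·+1^0 = +1.
(a,b)_2: α=14, β=12; u≡1, v≡1 (mod 8); ε(u)ε(v)=0·0, αω(v)=14·0, βω(u)=12·0; sum ≡ 0  ⇒  +1.
(a,b)_47: α=1, u≡10; β=1, v≡27 (mod 47); (10|47)=-1, (27|47)=+1; sign (−1)^1·-1^1·+1^1 = +1.
(a,b)_3: α=4, u≡1; β=2, v≡2 (mod 3); (1|3)=+1, (2|3)=-1; sign (−1)^0·+1^2·-1^4 = +1.
Ram(-47, 26273) = {13, 43}; no ℚ_13-point on the conic.

[13, 43]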